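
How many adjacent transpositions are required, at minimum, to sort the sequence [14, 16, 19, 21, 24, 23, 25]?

There is 1 adjacent swap.

Minimum adjacent swaps = number of inversions (each swap of adjacent out-of-order elements removes one inversion and no swap can remove more).
Count inversions — for each element, later elements that are smaller:
14: none → 0
16: none → 0
19: none → 0
21: none → 0
24: 23 → 1
23: none → 0
25: none → 0
Total inversions: 0 + 0 + 0 + 0 + 1 + 0 + 0 = 1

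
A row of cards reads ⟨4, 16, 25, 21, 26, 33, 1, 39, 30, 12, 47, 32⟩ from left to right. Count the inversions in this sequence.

For each element, count later entries that are smaller:
4 → 1 → 1
16 → 1, 12 → 2
25 → 21, 1, 12 → 3
21 → 1, 12 → 2
26 → 1, 12 → 2
33 → 1, 30, 12, 32 → 4
1 → none → 0
39 → 30, 12, 32 → 3
30 → 12 → 1
12 → none → 0
47 → 32 → 1
32 → none → 0
Sum: 1 + 2 + 3 + 2 + 2 + 4 + 0 + 3 + 1 + 0 + 1 + 0 = 19

There are 19 inversions.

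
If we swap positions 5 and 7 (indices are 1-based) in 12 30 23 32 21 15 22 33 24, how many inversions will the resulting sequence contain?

Positions 5 and 7 hold 21 and 22; after swapping, the array is [12, 30, 23, 32, 22, 15, 21, 33, 24].
Element-by-element contributions:
12 → none → 0
30 → 23, 22, 15, 21, 24 → 5
23 → 22, 15, 21 → 3
32 → 22, 15, 21, 24 → 4
22 → 15, 21 → 2
15 → none → 0
21 → none → 0
33 → 24 → 1
24 → none → 0
Sum: 0 + 5 + 3 + 4 + 2 + 0 + 0 + 1 + 0 = 15

15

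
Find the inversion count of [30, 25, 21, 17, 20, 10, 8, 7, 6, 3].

44 inversions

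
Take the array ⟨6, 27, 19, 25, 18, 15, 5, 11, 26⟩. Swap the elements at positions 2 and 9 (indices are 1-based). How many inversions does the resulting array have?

Positions 2 and 9 hold 27 and 26; after swapping, the array is [6, 26, 19, 25, 18, 15, 5, 11, 27].
Sweep left to right; for each value list the smaller values that follow it:
6: 1
26: 6
19: 4
25: 4
18: 3
15: 2
5: 0
11: 0
27: 0
Sum: 1 + 6 + 4 + 4 + 3 + 2 + 0 + 0 + 0 = 20

20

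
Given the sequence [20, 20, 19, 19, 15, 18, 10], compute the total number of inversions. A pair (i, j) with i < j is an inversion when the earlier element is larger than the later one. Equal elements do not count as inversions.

18

Element-by-element contributions:
20 → 19, 19, 15, 18, 10 → 5
20 → 19, 19, 15, 18, 10 → 5
19 → 15, 18, 10 → 3
19 → 15, 18, 10 → 3
15 → 10 → 1
18 → 10 → 1
10 → none → 0
Sum: 5 + 5 + 3 + 3 + 1 + 1 + 0 = 18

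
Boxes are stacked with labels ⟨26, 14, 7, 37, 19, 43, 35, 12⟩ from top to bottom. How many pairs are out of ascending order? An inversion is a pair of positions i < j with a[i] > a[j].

Inversions: 13

Element-by-element contributions:
26 → 14, 7, 19, 12 → 4
14 → 7, 12 → 2
7 → none → 0
37 → 19, 35, 12 → 3
19 → 12 → 1
43 → 35, 12 → 2
35 → 12 → 1
12 → none → 0
Sum: 4 + 2 + 0 + 3 + 1 + 2 + 1 + 0 = 13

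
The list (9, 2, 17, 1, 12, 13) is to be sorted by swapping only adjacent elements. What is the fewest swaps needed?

There are 6 swaps.

The minimum number of adjacent swaps to sort an array equals its inversion count, since every such swap removes exactly one inversion.
Count inversions — for each element, later elements that are smaller:
9: 2, 1 → 2
2: 1 → 1
17: 1, 12, 13 → 3
1: none → 0
12: none → 0
13: none → 0
Total inversions: 2 + 1 + 3 + 0 + 0 + 0 = 6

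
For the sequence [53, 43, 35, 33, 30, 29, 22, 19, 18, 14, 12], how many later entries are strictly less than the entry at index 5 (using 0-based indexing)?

The element at index 5 is 29.
Elements after it: 22, 19, 18, 14, 12
Those smaller than 29: 22, 19, 18, 14, 12

5 such elements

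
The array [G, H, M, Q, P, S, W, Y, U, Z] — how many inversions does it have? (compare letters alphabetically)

Sweep left to right; for each value list the smaller values that follow it:
G: 0
H: 0
M: 0
Q: 1
P: 0
S: 0
W: 1
Y: 1
U: 0
Z: 0
Sum: 0 + 0 + 0 + 1 + 0 + 0 + 1 + 1 + 0 + 0 = 3

3 out-of-order pairs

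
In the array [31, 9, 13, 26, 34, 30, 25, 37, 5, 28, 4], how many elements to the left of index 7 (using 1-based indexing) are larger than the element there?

4

The element at index 7 is 25.
Elements before it: 31, 9, 13, 26, 34, 30
Those larger than 25: 31, 26, 34, 30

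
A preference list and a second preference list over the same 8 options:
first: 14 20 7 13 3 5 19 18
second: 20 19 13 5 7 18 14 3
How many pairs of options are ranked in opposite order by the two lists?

14

Assign each item its position (1..8) in the first ordering, then rewrite the second ordering as that position sequence:
positions: 14→1, 20→2, 7→3, 13→4, 3→5, 5→6, 19→7, 18→8
second ordering as positions: [2, 7, 4, 6, 3, 8, 1, 5]
Discordant pairs = inversions in this position sequence.
2: 1 → 1
7: 4, 6, 3, 1, 5 → 5
4: 3, 1 → 2
6: 3, 1, 5 → 3
3: 1 → 1
8: 1, 5 → 2
1: 0
5: 0
Total: 1 + 5 + 2 + 3 + 1 + 2 + 0 + 0 = 14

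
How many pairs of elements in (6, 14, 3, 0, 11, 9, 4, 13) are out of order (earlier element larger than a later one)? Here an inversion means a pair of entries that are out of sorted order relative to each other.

Sweep left to right; for each value list the smaller values that follow it:
6 → 3, 0, 4 → 3
14 → 3, 0, 11, 9, 4, 13 → 6
3 → 0 → 1
0 → none → 0
11 → 9, 4 → 2
9 → 4 → 1
4 → none → 0
13 → none → 0
Sum: 3 + 6 + 1 + 0 + 2 + 1 + 0 + 0 = 13

13 inversions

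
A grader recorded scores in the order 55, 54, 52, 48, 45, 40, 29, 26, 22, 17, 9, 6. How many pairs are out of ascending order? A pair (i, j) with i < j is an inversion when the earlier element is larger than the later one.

66

For each element, count later entries that are smaller:
55 → 54, 52, 48, 45, 40, 29, 26, 22, 17, 9, 6 → 11
54 → 52, 48, 45, 40, 29, 26, 22, 17, 9, 6 → 10
52 → 48, 45, 40, 29, 26, 22, 17, 9, 6 → 9
48 → 45, 40, 29, 26, 22, 17, 9, 6 → 8
45 → 40, 29, 26, 22, 17, 9, 6 → 7
40 → 29, 26, 22, 17, 9, 6 → 6
29 → 26, 22, 17, 9, 6 → 5
26 → 22, 17, 9, 6 → 4
22 → 17, 9, 6 → 3
17 → 9, 6 → 2
9 → 6 → 1
6 → none → 0
Sum: 11 + 10 + 9 + 8 + 7 + 6 + 5 + 4 + 3 + 2 + 1 + 0 = 66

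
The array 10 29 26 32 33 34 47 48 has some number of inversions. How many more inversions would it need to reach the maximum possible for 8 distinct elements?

Maximum inversions for 8 distinct elements is C(8, 2) = 8·7/2 = 28.
Current inversions — for each element, count later smaller elements:
10: 0
29: 1
26: 0
32: 0
33: 0
34: 0
47: 0
48: 0
Current total: 0 + 1 + 0 + 0 + 0 + 0 + 0 + 0 = 1
Shortfall: 28 − 1 = 27

27 inversions short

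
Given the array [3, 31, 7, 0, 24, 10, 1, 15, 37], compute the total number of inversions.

Sweep left to right; for each value list the smaller values that follow it:
3: 2
31: 6
7: 2
0: 0
24: 3
10: 1
1: 0
15: 0
37: 0
Sum: 2 + 6 + 2 + 0 + 3 + 1 + 0 + 0 + 0 = 14

14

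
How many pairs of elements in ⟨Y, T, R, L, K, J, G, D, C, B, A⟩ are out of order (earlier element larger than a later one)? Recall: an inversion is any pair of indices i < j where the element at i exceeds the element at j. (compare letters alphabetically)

There are 55 inversions.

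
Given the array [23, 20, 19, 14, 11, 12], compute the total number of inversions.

14

Count, for each position, how many later elements it exceeds:
23: 5
20: 4
19: 3
14: 2
11: 0
12: 0
Sum: 5 + 4 + 3 + 2 + 0 + 0 = 14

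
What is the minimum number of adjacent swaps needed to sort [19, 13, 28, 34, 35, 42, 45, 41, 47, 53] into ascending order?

The minimum number of adjacent swaps to sort an array equals its inversion count, since every such swap removes exactly one inversion.
Count inversions — for each element, later elements that are smaller:
19: 13 → 1
13: none → 0
28: none → 0
34: none → 0
35: none → 0
42: 41 → 1
45: 41 → 1
41: none → 0
47: none → 0
53: none → 0
Total inversions: 1 + 0 + 0 + 0 + 0 + 1 + 1 + 0 + 0 + 0 = 3

3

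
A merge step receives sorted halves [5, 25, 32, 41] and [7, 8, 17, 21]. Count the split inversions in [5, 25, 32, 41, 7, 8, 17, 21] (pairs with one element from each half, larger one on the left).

Take each right-half value and tally the left-half values above it:
r = 7: 25, 32, 41 → 3
r = 8: 25, 32, 41 → 3
r = 17: 25, 32, 41 → 3
r = 21: 25, 32, 41 → 3
Cross-inversions: 3 + 3 + 3 + 3 = 12

Split inversions: 12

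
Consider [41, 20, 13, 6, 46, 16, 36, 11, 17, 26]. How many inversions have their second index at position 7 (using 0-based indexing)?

6

The element at index 7 is 11.
Elements before it: 41, 20, 13, 6, 46, 16, 36
Those larger than 11: 41, 20, 13, 46, 16, 36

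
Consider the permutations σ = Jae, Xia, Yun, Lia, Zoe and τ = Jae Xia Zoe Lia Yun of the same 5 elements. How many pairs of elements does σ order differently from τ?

3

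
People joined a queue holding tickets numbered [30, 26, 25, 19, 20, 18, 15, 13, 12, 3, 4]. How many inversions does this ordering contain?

53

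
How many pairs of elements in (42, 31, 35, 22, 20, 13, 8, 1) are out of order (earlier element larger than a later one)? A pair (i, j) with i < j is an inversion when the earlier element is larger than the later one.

Count, for each position, how many later elements it exceeds:
42 → 31, 35, 22, 20, 13, 8, 1 → 7
31 → 22, 20, 13, 8, 1 → 5
35 → 22, 20, 13, 8, 1 → 5
22 → 20, 13, 8, 1 → 4
20 → 13, 8, 1 → 3
13 → 8, 1 → 2
8 → 1 → 1
1 → none → 0
Sum: 7 + 5 + 5 + 4 + 3 + 2 + 1 + 0 = 27

27 inversions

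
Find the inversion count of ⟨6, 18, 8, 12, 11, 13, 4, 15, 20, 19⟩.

Element-by-element contributions:
6 → 4 → 1
18 → 8, 12, 11, 13, 4, 15 → 6
8 → 4 → 1
12 → 11, 4 → 2
11 → 4 → 1
13 → 4 → 1
4 → none → 0
15 → none → 0
20 → 19 → 1
19 → none → 0
Sum: 1 + 6 + 1 + 2 + 1 + 1 + 0 + 0 + 1 + 0 = 13

13 inversions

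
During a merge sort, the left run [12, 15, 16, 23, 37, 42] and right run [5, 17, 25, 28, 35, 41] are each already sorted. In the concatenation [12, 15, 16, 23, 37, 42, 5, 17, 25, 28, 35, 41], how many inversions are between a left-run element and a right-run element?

Cross-inversions: 16

Count, for every r in R, how many entries of L exceed r:
r = 5: 12, 15, 16, 23, 37, 42 → 6
r = 17: 23, 37, 42 → 3
r = 25: 37, 42 → 2
r = 28: 37, 42 → 2
r = 35: 37, 42 → 2
r = 41: 42 → 1
Cross-inversions: 6 + 3 + 2 + 2 + 2 + 1 = 16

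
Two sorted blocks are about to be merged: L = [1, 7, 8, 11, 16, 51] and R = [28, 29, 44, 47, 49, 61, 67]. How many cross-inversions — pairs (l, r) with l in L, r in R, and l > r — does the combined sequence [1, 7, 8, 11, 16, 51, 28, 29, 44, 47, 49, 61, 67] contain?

For each element r of the right run, count left-run elements greater than r:
r = 28: 51 → 1
r = 29: 51 → 1
r = 44: 51 → 1
r = 47: 51 → 1
r = 49: 51 → 1
r = 61: none → 0
r = 67: none → 0
Cross-inversions: 1 + 1 + 1 + 1 + 1 + 0 + 0 = 5

There are 5 cross-inversions.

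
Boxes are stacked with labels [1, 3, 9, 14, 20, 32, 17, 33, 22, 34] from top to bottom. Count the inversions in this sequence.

For each element, count later entries that are smaller:
1: 0
3: 0
9: 0
14: 0
20: 1
32: 2
17: 0
33: 1
22: 0
34: 0
Sum: 0 + 0 + 0 + 0 + 1 + 2 + 0 + 1 + 0 + 0 = 4

4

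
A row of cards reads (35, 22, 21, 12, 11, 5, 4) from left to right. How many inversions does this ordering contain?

Count, for each position, how many later elements it exceeds:
35: 6
22: 5
21: 4
12: 3
11: 2
5: 1
4: 0
Sum: 6 + 5 + 4 + 3 + 2 + 1 + 0 = 21

21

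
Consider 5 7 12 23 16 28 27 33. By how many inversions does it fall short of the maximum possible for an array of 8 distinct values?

26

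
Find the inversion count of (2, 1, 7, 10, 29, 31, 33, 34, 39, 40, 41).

Element-by-element contributions:
2: 1
1: 0
7: 0
10: 0
29: 0
31: 0
33: 0
34: 0
39: 0
40: 0
41: 0
Sum: 1 + 0 + 0 + 0 + 0 + 0 + 0 + 0 + 0 + 0 + 0 = 1

1 inversion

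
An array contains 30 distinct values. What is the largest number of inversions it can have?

435 inversions

A reversed (strictly descending) arrangement makes every pair an inversion, giving C(30, 2) inversions.
C(30, 2) = 30·29/2 = 435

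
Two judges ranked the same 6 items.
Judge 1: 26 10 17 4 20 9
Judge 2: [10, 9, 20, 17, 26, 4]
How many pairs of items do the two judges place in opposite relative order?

Assign each item its position (1..6) in the first ordering, then rewrite the second ordering as that position sequence:
positions: 26→1, 10→2, 17→3, 4→4, 20→5, 9→6
second ordering as positions: [2, 6, 5, 3, 1, 4]
Discordant pairs = inversions in this position sequence.
2: 1 → 1
6: 5, 3, 1, 4 → 4
5: 3, 1, 4 → 3
3: 1 → 1
1: 0
4: 0
Total: 1 + 4 + 3 + 1 + 0 + 0 = 9

There are 9 discordant pairs.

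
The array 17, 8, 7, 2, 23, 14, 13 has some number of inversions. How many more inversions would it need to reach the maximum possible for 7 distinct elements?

10

Maximum inversions for 7 distinct elements is C(7, 2) = 7·6/2 = 21.
Current inversions — for each element, count later smaller elements:
17: 5
8: 2
7: 1
2: 0
23: 2
14: 1
13: 0
Current total: 5 + 2 + 1 + 0 + 2 + 1 + 0 = 11
Shortfall: 21 − 11 = 10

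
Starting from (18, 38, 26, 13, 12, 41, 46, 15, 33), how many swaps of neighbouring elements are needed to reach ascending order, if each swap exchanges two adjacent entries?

16

The minimum number of adjacent swaps to sort an array equals its inversion count, since every such swap removes exactly one inversion.
Count inversions — for each element, later elements that are smaller:
18: 13, 12, 15 → 3
38: 26, 13, 12, 15, 33 → 5
26: 13, 12, 15 → 3
13: 12 → 1
12: none → 0
41: 15, 33 → 2
46: 15, 33 → 2
15: none → 0
33: none → 0
Total inversions: 3 + 5 + 3 + 1 + 0 + 2 + 2 + 0 + 0 = 16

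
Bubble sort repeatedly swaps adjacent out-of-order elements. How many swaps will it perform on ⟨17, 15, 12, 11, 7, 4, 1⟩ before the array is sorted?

Minimum adjacent swaps = number of inversions (each swap of adjacent out-of-order elements removes one inversion and no swap can remove more).
Count inversions — for each element, later elements that are smaller:
17: 15, 12, 11, 7, 4, 1 → 6
15: 12, 11, 7, 4, 1 → 5
12: 11, 7, 4, 1 → 4
11: 7, 4, 1 → 3
7: 4, 1 → 2
4: 1 → 1
1: none → 0
Total inversions: 6 + 5 + 4 + 3 + 2 + 1 + 0 = 21

21 adjacent swaps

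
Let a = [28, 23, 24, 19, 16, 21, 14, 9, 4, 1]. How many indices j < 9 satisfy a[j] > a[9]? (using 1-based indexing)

8 such elements

The element at index 9 is 4.
Elements before it: 28, 23, 24, 19, 16, 21, 14, 9
Those larger than 4: 28, 23, 24, 19, 16, 21, 14, 9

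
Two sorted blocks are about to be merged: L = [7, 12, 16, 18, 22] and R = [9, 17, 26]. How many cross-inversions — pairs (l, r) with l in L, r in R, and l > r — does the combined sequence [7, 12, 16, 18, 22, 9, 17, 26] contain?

6 split inversions

Count, for every r in R, how many entries of L exceed r:
r = 9: 12, 16, 18, 22 → 4
r = 17: 18, 22 → 2
r = 26: none → 0
Cross-inversions: 4 + 2 + 0 = 6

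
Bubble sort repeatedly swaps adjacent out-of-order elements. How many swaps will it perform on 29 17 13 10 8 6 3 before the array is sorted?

Each adjacent swap fixes exactly one inversion, so the minimum swap count equals the number of inversions.
Count inversions — for each element, later elements that are smaller:
29: 17, 13, 10, 8, 6, 3 → 6
17: 13, 10, 8, 6, 3 → 5
13: 10, 8, 6, 3 → 4
10: 8, 6, 3 → 3
8: 6, 3 → 2
6: 3 → 1
3: none → 0
Total inversions: 6 + 5 + 4 + 3 + 2 + 1 + 0 = 21

21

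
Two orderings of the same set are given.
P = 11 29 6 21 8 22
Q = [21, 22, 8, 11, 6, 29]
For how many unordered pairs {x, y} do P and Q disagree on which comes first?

11

Assign each item its position (1..6) in the first ordering, then rewrite the second ordering as that position sequence:
positions: 11→1, 29→2, 6→3, 21→4, 8→5, 22→6
second ordering as positions: [4, 6, 5, 1, 3, 2]
Discordant pairs = inversions in this position sequence.
4: 1, 3, 2 → 3
6: 5, 1, 3, 2 → 4
5: 1, 3, 2 → 3
1: 0
3: 2 → 1
2: 0
Total: 3 + 4 + 3 + 0 + 1 + 0 = 11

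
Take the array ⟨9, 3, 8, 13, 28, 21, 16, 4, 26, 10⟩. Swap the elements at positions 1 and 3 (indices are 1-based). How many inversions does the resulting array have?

Positions 1 and 3 hold 9 and 8; after swapping, the array is [8, 3, 9, 13, 28, 21, 16, 4, 26, 10].
For each element, count later entries that are smaller:
8 → 3, 4 → 2
3 → none → 0
9 → 4 → 1
13 → 4, 10 → 2
28 → 21, 16, 4, 26, 10 → 5
21 → 16, 4, 10 → 3
16 → 4, 10 → 2
4 → none → 0
26 → 10 → 1
10 → none → 0
Sum: 2 + 0 + 1 + 2 + 5 + 3 + 2 + 0 + 1 + 0 = 16

16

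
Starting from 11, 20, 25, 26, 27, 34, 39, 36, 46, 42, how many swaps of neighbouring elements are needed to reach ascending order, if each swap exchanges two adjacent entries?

Minimum adjacent swaps = number of inversions (each swap of adjacent out-of-order elements removes one inversion and no swap can remove more).
Count inversions — for each element, later elements that are smaller:
11: none → 0
20: none → 0
25: none → 0
26: none → 0
27: none → 0
34: none → 0
39: 36 → 1
36: none → 0
46: 42 → 1
42: none → 0
Total inversions: 0 + 0 + 0 + 0 + 0 + 0 + 1 + 0 + 1 + 0 = 2

Adjacent swaps: 2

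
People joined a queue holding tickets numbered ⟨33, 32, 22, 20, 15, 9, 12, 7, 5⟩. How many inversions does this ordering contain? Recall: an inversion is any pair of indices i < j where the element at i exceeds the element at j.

Sweep left to right; for each value list the smaller values that follow it:
33: 8
32: 7
22: 6
20: 5
15: 4
9: 2
12: 2
7: 1
5: 0
Sum: 8 + 7 + 6 + 5 + 4 + 2 + 2 + 1 + 0 = 35

35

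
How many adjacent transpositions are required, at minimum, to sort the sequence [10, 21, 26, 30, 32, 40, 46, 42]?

The minimum number of adjacent swaps to sort an array equals its inversion count, since every such swap removes exactly one inversion.
Count inversions — for each element, later elements that are smaller:
10: none → 0
21: none → 0
26: none → 0
30: none → 0
32: none → 0
40: none → 0
46: 42 → 1
42: none → 0
Total inversions: 0 + 0 + 0 + 0 + 0 + 0 + 1 + 0 = 1

Swaps: 1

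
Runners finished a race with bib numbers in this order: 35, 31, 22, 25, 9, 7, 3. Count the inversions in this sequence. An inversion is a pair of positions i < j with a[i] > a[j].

Count, for each position, how many later elements it exceeds:
35 → 31, 22, 25, 9, 7, 3 → 6
31 → 22, 25, 9, 7, 3 → 5
22 → 9, 7, 3 → 3
25 → 9, 7, 3 → 3
9 → 7, 3 → 2
7 → 3 → 1
3 → none → 0
Sum: 6 + 5 + 3 + 3 + 2 + 1 + 0 = 20

20 inversions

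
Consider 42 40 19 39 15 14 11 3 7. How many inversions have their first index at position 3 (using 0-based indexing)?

5 such elements

The element at index 3 is 39.
Elements after it: 15, 14, 11, 3, 7
Those smaller than 39: 15, 14, 11, 3, 7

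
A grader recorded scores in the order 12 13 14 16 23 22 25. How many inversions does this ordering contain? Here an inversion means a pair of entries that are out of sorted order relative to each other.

1 inversion

Inversion pairs (indices are 0-based):
(4,5): 23 > 22
That's 1 pair.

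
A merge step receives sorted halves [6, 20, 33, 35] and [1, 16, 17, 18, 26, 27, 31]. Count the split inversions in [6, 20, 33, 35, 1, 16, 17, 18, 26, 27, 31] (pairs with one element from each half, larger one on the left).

There are 19 cross-inversions.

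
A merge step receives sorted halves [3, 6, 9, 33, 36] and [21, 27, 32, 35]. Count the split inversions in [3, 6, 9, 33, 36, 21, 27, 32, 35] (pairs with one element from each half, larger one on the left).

7

For each element r of the right run, count left-run elements greater than r:
r = 21: 33, 36 → 2
r = 27: 33, 36 → 2
r = 32: 33, 36 → 2
r = 35: 36 → 1
Cross-inversions: 2 + 2 + 2 + 1 = 7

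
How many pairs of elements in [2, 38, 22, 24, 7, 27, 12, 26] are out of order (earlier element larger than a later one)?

12 inversions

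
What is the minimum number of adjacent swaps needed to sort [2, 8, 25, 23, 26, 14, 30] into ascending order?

4

The minimum number of adjacent swaps to sort an array equals its inversion count, since every such swap removes exactly one inversion.
Count inversions — for each element, later elements that are smaller:
2: none → 0
8: none → 0
25: 23, 14 → 2
23: 14 → 1
26: 14 → 1
14: none → 0
30: none → 0
Total inversions: 0 + 0 + 2 + 1 + 1 + 0 + 0 = 4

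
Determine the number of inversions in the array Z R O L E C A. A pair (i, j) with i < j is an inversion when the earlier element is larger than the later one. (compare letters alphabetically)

21 inversions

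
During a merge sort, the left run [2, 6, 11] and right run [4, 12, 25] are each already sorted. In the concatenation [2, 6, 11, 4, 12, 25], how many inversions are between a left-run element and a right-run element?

Take each right-half value and tally the left-half values above it:
r = 4: 6, 11 → 2
r = 12: none → 0
r = 25: none → 0
Cross-inversions: 2 + 0 + 0 = 2

2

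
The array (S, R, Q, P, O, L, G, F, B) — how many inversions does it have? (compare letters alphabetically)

36

Sweep left to right; for each value list the smaller values that follow it:
S: 8
R: 7
Q: 6
P: 5
O: 4
L: 3
G: 2
F: 1
B: 0
Sum: 8 + 7 + 6 + 5 + 4 + 3 + 2 + 1 + 0 = 36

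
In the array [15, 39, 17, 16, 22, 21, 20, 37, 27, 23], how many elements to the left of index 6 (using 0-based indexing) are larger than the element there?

3

The element at index 6 is 20.
Elements before it: 15, 39, 17, 16, 22, 21
Those larger than 20: 39, 22, 21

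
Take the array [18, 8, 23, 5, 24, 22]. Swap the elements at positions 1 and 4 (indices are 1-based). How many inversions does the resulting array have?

Positions 1 and 4 hold 18 and 5; after swapping, the array is [5, 8, 23, 18, 24, 22].
Count, for each position, how many later elements it exceeds:
5 → none → 0
8 → none → 0
23 → 18, 22 → 2
18 → none → 0
24 → 22 → 1
22 → none → 0
Sum: 0 + 0 + 2 + 0 + 1 + 0 = 3

3 inversions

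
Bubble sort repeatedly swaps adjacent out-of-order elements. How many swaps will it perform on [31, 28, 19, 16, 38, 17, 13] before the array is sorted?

Each adjacent swap fixes exactly one inversion, so the minimum swap count equals the number of inversions.
Count inversions — for each element, later elements that are smaller:
31: 28, 19, 16, 17, 13 → 5
28: 19, 16, 17, 13 → 4
19: 16, 17, 13 → 3
16: 13 → 1
38: 17, 13 → 2
17: 13 → 1
13: none → 0
Total inversions: 5 + 4 + 3 + 1 + 2 + 1 + 0 = 16

16 swaps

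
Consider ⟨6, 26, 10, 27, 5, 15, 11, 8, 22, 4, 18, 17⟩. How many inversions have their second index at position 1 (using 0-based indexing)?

0

The element at index 1 is 26.
Elements before it: 6
None of them are larger than 26.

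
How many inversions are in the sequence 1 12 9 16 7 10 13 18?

7 inversions

Element-by-element contributions:
1 → none → 0
12 → 9, 7, 10 → 3
9 → 7 → 1
16 → 7, 10, 13 → 3
7 → none → 0
10 → none → 0
13 → none → 0
18 → none → 0
Sum: 0 + 3 + 1 + 3 + 0 + 0 + 0 + 0 = 7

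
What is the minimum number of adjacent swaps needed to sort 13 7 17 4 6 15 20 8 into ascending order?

12

Minimum adjacent swaps = number of inversions (each swap of adjacent out-of-order elements removes one inversion and no swap can remove more).
Count inversions — for each element, later elements that are smaller:
13: 7, 4, 6, 8 → 4
7: 4, 6 → 2
17: 4, 6, 15, 8 → 4
4: none → 0
6: none → 0
15: 8 → 1
20: 8 → 1
8: none → 0
Total inversions: 4 + 2 + 4 + 0 + 0 + 1 + 1 + 0 = 12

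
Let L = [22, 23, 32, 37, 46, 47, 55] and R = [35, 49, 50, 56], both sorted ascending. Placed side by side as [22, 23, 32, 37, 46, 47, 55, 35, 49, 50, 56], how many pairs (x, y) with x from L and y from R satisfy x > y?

Count, for every r in R, how many entries of L exceed r:
r = 35: 37, 46, 47, 55 → 4
r = 49: 55 → 1
r = 50: 55 → 1
r = 56: none → 0
Cross-inversions: 4 + 1 + 1 + 0 = 6

Cross-inversions: 6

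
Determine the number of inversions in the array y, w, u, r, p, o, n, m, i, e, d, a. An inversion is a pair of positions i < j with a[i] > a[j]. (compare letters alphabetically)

For each element, count later entries that are smaller:
y → w, u, r, p, o, n, m, i, e, d, a → 11
w → u, r, p, o, n, m, i, e, d, a → 10
u → r, p, o, n, m, i, e, d, a → 9
r → p, o, n, m, i, e, d, a → 8
p → o, n, m, i, e, d, a → 7
o → n, m, i, e, d, a → 6
n → m, i, e, d, a → 5
m → i, e, d, a → 4
i → e, d, a → 3
e → d, a → 2
d → a → 1
a → none → 0
Sum: 11 + 10 + 9 + 8 + 7 + 6 + 5 + 4 + 3 + 2 + 1 + 0 = 66

66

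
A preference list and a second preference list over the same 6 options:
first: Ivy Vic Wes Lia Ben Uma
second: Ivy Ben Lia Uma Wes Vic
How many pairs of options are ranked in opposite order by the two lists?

8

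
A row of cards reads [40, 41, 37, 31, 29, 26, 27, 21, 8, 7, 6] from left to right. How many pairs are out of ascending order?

Out-of-order pairs: 53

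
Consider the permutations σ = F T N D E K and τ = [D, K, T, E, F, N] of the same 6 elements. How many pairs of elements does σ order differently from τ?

Assign each item its position (1..6) in the first ordering, then rewrite the second ordering as that position sequence:
positions: F→1, T→2, N→3, D→4, E→5, K→6
second ordering as positions: [4, 6, 2, 5, 1, 3]
Discordant pairs = inversions in this position sequence.
4: 2, 1, 3 → 3
6: 2, 5, 1, 3 → 4
2: 1 → 1
5: 1, 3 → 2
1: 0
3: 0
Total: 3 + 4 + 1 + 2 + 0 + 0 = 10

10 discordant pairs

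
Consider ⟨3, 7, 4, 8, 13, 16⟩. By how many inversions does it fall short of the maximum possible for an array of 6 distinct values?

14 inversions short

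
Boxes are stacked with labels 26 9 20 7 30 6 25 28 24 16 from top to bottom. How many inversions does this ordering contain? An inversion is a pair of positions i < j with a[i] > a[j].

There are 23 inversions.

Sweep left to right; for each value list the smaller values that follow it:
26 → 9, 20, 7, 6, 25, 24, 16 → 7
9 → 7, 6 → 2
20 → 7, 6, 16 → 3
7 → 6 → 1
30 → 6, 25, 28, 24, 16 → 5
6 → none → 0
25 → 24, 16 → 2
28 → 24, 16 → 2
24 → 16 → 1
16 → none → 0
Sum: 7 + 2 + 3 + 1 + 5 + 0 + 2 + 2 + 1 + 0 = 23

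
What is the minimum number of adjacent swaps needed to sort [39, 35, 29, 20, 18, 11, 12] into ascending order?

Minimum adjacent swaps = number of inversions (each swap of adjacent out-of-order elements removes one inversion and no swap can remove more).
Count inversions — for each element, later elements that are smaller:
39: 35, 29, 20, 18, 11, 12 → 6
35: 29, 20, 18, 11, 12 → 5
29: 20, 18, 11, 12 → 4
20: 18, 11, 12 → 3
18: 11, 12 → 2
11: none → 0
12: none → 0
Total inversions: 6 + 5 + 4 + 3 + 2 + 0 + 0 = 20

20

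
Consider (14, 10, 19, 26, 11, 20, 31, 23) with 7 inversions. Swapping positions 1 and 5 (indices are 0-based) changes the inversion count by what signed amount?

+5

Positions 1 and 5 hold 10 and 20; after swapping, the array is [14, 20, 19, 26, 11, 10, 31, 23].
For each element, count later entries that are smaller:
14 → 11, 10 → 2
20 → 19, 11, 10 → 3
19 → 11, 10 → 2
26 → 11, 10, 23 → 3
11 → 10 → 1
10 → none → 0
31 → 23 → 1
23 → none → 0
Sum: 2 + 3 + 2 + 3 + 1 + 0 + 1 + 0 = 12
Change: 12 − 7 = +5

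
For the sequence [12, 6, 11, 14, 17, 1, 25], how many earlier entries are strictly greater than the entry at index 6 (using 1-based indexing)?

The element at index 6 is 1.
Elements before it: 12, 6, 11, 14, 17
Those larger than 1: 12, 6, 11, 14, 17

5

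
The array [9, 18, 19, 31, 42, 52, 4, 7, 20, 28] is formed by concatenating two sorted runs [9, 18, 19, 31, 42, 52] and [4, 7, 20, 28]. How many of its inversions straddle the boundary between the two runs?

18

Take each right-half value and tally the left-half values above it:
r = 4: 9, 18, 19, 31, 42, 52 → 6
r = 7: 9, 18, 19, 31, 42, 52 → 6
r = 20: 31, 42, 52 → 3
r = 28: 31, 42, 52 → 3
Cross-inversions: 6 + 6 + 3 + 3 = 18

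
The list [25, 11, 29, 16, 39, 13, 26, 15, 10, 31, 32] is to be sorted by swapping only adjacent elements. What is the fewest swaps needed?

24

Minimum adjacent swaps = number of inversions (each swap of adjacent out-of-order elements removes one inversion and no swap can remove more).
Count inversions — for each element, later elements that are smaller:
25: 11, 16, 13, 15, 10 → 5
11: 10 → 1
29: 16, 13, 26, 15, 10 → 5
16: 13, 15, 10 → 3
39: 13, 26, 15, 10, 31, 32 → 6
13: 10 → 1
26: 15, 10 → 2
15: 10 → 1
10: none → 0
31: none → 0
32: none → 0
Total inversions: 5 + 1 + 5 + 3 + 6 + 1 + 2 + 1 + 0 + 0 + 0 = 24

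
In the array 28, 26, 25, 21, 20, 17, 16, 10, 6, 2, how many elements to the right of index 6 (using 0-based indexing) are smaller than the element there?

The element at index 6 is 16.
Elements after it: 10, 6, 2
Those smaller than 16: 10, 6, 2

3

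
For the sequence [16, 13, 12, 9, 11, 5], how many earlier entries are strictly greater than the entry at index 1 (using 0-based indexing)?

1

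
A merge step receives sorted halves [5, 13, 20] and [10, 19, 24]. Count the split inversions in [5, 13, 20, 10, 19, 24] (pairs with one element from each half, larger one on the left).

3 split inversions

Count, for every r in R, how many entries of L exceed r:
r = 10: 13, 20 → 2
r = 19: 20 → 1
r = 24: none → 0
Cross-inversions: 2 + 1 + 0 = 3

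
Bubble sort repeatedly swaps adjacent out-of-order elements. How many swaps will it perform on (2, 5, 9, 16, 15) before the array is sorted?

The minimum number of adjacent swaps to sort an array equals its inversion count, since every such swap removes exactly one inversion.
Count inversions — for each element, later elements that are smaller:
2: none → 0
5: none → 0
9: none → 0
16: 15 → 1
15: none → 0
Total inversions: 0 + 0 + 0 + 1 + 0 = 1

1 swap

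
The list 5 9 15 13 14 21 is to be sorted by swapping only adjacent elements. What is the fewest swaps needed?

The minimum number of adjacent swaps to sort an array equals its inversion count, since every such swap removes exactly one inversion.
Count inversions — for each element, later elements that are smaller:
5: none → 0
9: none → 0
15: 13, 14 → 2
13: none → 0
14: none → 0
21: none → 0
Total inversions: 0 + 0 + 2 + 0 + 0 + 0 = 2

2 swaps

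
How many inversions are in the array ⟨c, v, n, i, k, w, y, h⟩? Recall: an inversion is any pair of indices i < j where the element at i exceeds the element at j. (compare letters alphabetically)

11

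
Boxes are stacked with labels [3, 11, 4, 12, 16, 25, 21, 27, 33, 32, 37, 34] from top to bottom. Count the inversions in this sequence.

Sweep left to right; for each value list the smaller values that follow it:
3 → none → 0
11 → 4 → 1
4 → none → 0
12 → none → 0
16 → none → 0
25 → 21 → 1
21 → none → 0
27 → none → 0
33 → 32 → 1
32 → none → 0
37 → 34 → 1
34 → none → 0
Sum: 0 + 1 + 0 + 0 + 0 + 1 + 0 + 0 + 1 + 0 + 1 + 0 = 4

4 inversions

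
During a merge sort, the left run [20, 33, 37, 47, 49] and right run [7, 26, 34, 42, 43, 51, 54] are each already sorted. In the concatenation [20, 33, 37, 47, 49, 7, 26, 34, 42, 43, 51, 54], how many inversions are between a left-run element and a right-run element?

For each element r of the right run, count left-run elements greater than r:
r = 7: 20, 33, 37, 47, 49 → 5
r = 26: 33, 37, 47, 49 → 4
r = 34: 37, 47, 49 → 3
r = 42: 47, 49 → 2
r = 43: 47, 49 → 2
r = 51: none → 0
r = 54: none → 0
Cross-inversions: 5 + 4 + 3 + 2 + 2 + 0 + 0 = 16

Cross-inversions: 16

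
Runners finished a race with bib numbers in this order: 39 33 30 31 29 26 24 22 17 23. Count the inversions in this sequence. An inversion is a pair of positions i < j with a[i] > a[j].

Sweep left to right; for each value list the smaller values that follow it:
39: 9
33: 8
30: 6
31: 6
29: 5
26: 4
24: 3
22: 1
17: 0
23: 0
Sum: 9 + 8 + 6 + 6 + 5 + 4 + 3 + 1 + 0 + 0 = 42

42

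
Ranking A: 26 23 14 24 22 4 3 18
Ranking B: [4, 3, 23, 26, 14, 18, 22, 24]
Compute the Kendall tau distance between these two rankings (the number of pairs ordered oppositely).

Assign each item its position (1..8) in the first ordering, then rewrite the second ordering as that position sequence:
positions: 26→1, 23→2, 14→3, 24→4, 22→5, 4→6, 3→7, 18→8
second ordering as positions: [6, 7, 2, 1, 3, 8, 5, 4]
Discordant pairs = inversions in this position sequence.
6: 2, 1, 3, 5, 4 → 5
7: 2, 1, 3, 5, 4 → 5
2: 1 → 1
1: 0
3: 0
8: 5, 4 → 2
5: 4 → 1
4: 0
Total: 5 + 5 + 1 + 0 + 0 + 2 + 1 + 0 = 14

14 discordant pairs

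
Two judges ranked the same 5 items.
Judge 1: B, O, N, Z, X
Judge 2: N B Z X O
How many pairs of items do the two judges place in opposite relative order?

4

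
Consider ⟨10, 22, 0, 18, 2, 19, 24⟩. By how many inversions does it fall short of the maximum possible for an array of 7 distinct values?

Maximum inversions for 7 distinct elements is C(7, 2) = 7·6/2 = 21.
Current inversions — for each element, count later smaller elements:
10: 2
22: 4
0: 0
18: 1
2: 0
19: 0
24: 0
Current total: 2 + 4 + 0 + 1 + 0 + 0 + 0 = 7
Shortfall: 21 − 7 = 14

14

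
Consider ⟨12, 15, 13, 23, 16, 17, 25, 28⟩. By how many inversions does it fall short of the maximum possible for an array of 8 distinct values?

Maximum inversions for 8 distinct elements is C(8, 2) = 8·7/2 = 28.
Current inversions — for each element, count later smaller elements:
12: 0
15: 1
13: 0
23: 2
16: 0
17: 0
25: 0
28: 0
Current total: 0 + 1 + 0 + 2 + 0 + 0 + 0 + 0 = 3
Shortfall: 28 − 3 = 25

25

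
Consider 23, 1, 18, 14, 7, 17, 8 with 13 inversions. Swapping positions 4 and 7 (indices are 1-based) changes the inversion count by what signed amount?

Positions 4 and 7 hold 14 and 8; after swapping, the array is [23, 1, 18, 8, 7, 17, 14].
For each element, count later entries that are smaller:
23: 6
1: 0
18: 4
8: 1
7: 0
17: 1
14: 0
Sum: 6 + 0 + 4 + 1 + 0 + 1 + 0 = 12
Change: 12 − 13 = -1

-1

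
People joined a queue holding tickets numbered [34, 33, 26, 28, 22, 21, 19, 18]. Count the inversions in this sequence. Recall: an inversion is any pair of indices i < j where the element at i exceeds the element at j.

Inversions: 27

Count, for each position, how many later elements it exceeds:
34: 7
33: 6
26: 4
28: 4
22: 3
21: 2
19: 1
18: 0
Sum: 7 + 6 + 4 + 4 + 3 + 2 + 1 + 0 = 27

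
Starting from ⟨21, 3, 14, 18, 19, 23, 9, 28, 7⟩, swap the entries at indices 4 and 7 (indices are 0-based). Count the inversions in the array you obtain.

Positions 4 and 7 hold 19 and 28; after swapping, the array is [21, 3, 14, 18, 28, 23, 9, 19, 7].
Element-by-element contributions:
21: 6
3: 0
14: 2
18: 2
28: 4
23: 3
9: 1
19: 1
7: 0
Sum: 6 + 0 + 2 + 2 + 4 + 3 + 1 + 1 + 0 = 19

19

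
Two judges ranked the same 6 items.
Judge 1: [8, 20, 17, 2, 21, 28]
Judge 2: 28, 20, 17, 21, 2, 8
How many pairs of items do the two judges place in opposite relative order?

Assign each item its position (1..6) in the first ordering, then rewrite the second ordering as that position sequence:
positions: 8→1, 20→2, 17→3, 2→4, 21→5, 28→6
second ordering as positions: [6, 2, 3, 5, 4, 1]
Discordant pairs = inversions in this position sequence.
6: 2, 3, 5, 4, 1 → 5
2: 1 → 1
3: 1 → 1
5: 4, 1 → 2
4: 1 → 1
1: 0
Total: 5 + 1 + 1 + 2 + 1 + 0 = 10

10 discordant pairs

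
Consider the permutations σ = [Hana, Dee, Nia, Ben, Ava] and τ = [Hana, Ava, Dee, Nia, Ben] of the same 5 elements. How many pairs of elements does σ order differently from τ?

Assign each item its position (1..5) in the first ordering, then rewrite the second ordering as that position sequence:
positions: Hana→1, Dee→2, Nia→3, Ben→4, Ava→5
second ordering as positions: [1, 5, 2, 3, 4]
Discordant pairs = inversions in this position sequence.
1: 0
5: 2, 3, 4 → 3
2: 0
3: 0
4: 0
Total: 0 + 3 + 0 + 0 + 0 = 3

3 discordant pairs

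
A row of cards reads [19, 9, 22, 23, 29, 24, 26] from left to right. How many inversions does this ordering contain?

There are 3 inversions.

Count, for each position, how many later elements it exceeds:
19: 1
9: 0
22: 0
23: 0
29: 2
24: 0
26: 0
Sum: 1 + 0 + 0 + 0 + 2 + 0 + 0 = 3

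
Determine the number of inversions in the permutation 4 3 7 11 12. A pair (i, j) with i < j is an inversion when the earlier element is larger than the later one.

Element-by-element contributions:
4 → 3 → 1
3 → none → 0
7 → none → 0
11 → none → 0
12 → none → 0
Sum: 1 + 0 + 0 + 0 + 0 = 1

1 inversion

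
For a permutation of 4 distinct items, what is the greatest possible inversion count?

6

A reversed (strictly descending) arrangement makes every pair an inversion, giving C(4, 2) inversions.
C(4, 2) = 4·3/2 = 6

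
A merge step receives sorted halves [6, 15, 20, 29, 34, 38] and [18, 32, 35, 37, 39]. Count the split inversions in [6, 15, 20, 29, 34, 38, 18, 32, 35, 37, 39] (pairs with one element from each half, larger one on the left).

For each element r of the right run, count left-run elements greater than r:
r = 18: 20, 29, 34, 38 → 4
r = 32: 34, 38 → 2
r = 35: 38 → 1
r = 37: 38 → 1
r = 39: none → 0
Cross-inversions: 4 + 2 + 1 + 1 + 0 = 8

8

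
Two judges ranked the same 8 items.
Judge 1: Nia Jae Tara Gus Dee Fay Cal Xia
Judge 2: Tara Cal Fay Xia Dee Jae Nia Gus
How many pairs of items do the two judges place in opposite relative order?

19 discordant pairs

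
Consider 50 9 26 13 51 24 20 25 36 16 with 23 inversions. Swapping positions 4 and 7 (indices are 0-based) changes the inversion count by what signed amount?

-1

Positions 4 and 7 hold 51 and 25; after swapping, the array is [50, 9, 26, 13, 25, 24, 20, 51, 36, 16].
For each element, count later entries that are smaller:
50 → 9, 26, 13, 25, 24, 20, 36, 16 → 8
9 → none → 0
26 → 13, 25, 24, 20, 16 → 5
13 → none → 0
25 → 24, 20, 16 → 3
24 → 20, 16 → 2
20 → 16 → 1
51 → 36, 16 → 2
36 → 16 → 1
16 → none → 0
Sum: 8 + 0 + 5 + 0 + 3 + 2 + 1 + 2 + 1 + 0 = 22
Change: 22 − 23 = -1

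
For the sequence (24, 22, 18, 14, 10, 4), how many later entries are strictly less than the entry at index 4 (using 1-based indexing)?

2 such elements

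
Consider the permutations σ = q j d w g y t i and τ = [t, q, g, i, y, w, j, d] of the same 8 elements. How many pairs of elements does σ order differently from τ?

Discordant pairs: 18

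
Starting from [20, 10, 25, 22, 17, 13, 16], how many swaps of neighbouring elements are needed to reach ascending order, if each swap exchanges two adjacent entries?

Each adjacent swap fixes exactly one inversion, so the minimum swap count equals the number of inversions.
Count inversions — for each element, later elements that are smaller:
20: 10, 17, 13, 16 → 4
10: none → 0
25: 22, 17, 13, 16 → 4
22: 17, 13, 16 → 3
17: 13, 16 → 2
13: none → 0
16: none → 0
Total inversions: 4 + 0 + 4 + 3 + 2 + 0 + 0 = 13

13 adjacent swaps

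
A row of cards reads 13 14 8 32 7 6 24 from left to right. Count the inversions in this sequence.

12 out-of-order pairs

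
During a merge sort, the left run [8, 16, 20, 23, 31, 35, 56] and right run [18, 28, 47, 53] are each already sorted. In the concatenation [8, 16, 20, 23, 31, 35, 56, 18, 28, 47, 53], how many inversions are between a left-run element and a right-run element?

10

Count, for every r in R, how many entries of L exceed r:
r = 18: 20, 23, 31, 35, 56 → 5
r = 28: 31, 35, 56 → 3
r = 47: 56 → 1
r = 53: 56 → 1
Cross-inversions: 5 + 3 + 1 + 1 = 10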